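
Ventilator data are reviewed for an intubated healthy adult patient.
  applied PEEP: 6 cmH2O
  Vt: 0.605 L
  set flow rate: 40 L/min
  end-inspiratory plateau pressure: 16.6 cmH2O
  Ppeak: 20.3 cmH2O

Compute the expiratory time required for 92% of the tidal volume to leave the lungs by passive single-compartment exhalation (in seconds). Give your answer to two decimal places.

Flow: 40 L/min ÷ 60 = 0.6667 L/s.
R = (PIP − Pplat)/V̇ = (20.3 − 16.6) / 0.6667 = 3.7/0.6667 = 5.55 cmH2O·s/L.
C = Vt/(Pplat − PEEP) = 605.0 / (16.6 − 6) = 605.0/10.6 = 57.075 mL/cmH2O.
τ = R × C = 5.55 × 0.05708 L/cmH2O = 0.3168 s.
t = −τ·ln(1 − 0.92) = −0.3168·ln(0.08) = 0.8002 s.

0.80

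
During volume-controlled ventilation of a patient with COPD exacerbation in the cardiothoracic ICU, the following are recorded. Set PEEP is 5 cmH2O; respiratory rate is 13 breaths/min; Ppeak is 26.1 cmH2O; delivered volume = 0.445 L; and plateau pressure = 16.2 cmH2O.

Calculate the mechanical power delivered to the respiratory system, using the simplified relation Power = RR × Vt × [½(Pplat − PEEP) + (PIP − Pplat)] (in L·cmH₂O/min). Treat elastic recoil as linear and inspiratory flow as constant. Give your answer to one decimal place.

89.7

Per-breath work = Vt × [½(Pplat−PEEP) + (PIP−Pplat)] = 0.445 × [0.5×11.2 + 9.9] = 0.445 × 15.5 = 6.898 L·cmH2O.
Power = 13 × 6.898 = 89.674 L·cmH2O/min.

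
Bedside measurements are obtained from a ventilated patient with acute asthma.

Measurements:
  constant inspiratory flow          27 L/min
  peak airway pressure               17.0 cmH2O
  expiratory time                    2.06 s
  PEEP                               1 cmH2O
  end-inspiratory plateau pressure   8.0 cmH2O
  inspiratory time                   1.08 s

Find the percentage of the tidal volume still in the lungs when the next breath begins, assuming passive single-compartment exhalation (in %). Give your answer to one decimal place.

22.7

Flow: 27 L/min ÷ 60 = 0.45 L/s.
Vt = flow × Ti = 0.45 L/s × 1.08 s × 1000 mL/L = 486.0 mL.
R = (PIP − Pplat)/V̇ = (17.0 − 8.0) / 0.45 = 9.0/0.45 = 20.0 cmH2O·s/L.
C = Vt/(Pplat − PEEP) = 486.0 / (8.0 − 1) = 486.0/7.0 = 69.429 mL/cmH2O.
τ = R × C = 20.0 × 0.06943 L/cmH2O = 1.389 s.
Fraction remaining at end-expiration = e^(−Te/τ) = e^(−2.06/1.389) = 0.2269 → 22.69%.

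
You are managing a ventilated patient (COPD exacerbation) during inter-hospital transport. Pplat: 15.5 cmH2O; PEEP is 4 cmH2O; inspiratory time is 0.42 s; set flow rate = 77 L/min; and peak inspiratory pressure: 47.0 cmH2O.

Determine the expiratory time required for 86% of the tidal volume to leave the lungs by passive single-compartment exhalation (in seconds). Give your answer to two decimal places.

Flow: 77 L/min ÷ 60 = 1.2833 L/s.
Vt = flow × Ti = 1.2833 L/s × 0.42 s × 1000 mL/L = 538.99 mL.
R = (PIP − Pplat)/V̇ = (47.0 − 15.5) / 1.2833 = 31.5/1.2833 = 24.546 cmH2O·s/L.
C = Vt/(Pplat − PEEP) = 538.99 / (15.5 − 4) = 538.99/11.5 = 46.869 mL/cmH2O.
τ = R × C = 24.546 × 0.04687 L/cmH2O = 1.15 s.
t = −τ·ln(1 − 0.86) = −1.15·ln(0.14) = 2.261 s.

2.26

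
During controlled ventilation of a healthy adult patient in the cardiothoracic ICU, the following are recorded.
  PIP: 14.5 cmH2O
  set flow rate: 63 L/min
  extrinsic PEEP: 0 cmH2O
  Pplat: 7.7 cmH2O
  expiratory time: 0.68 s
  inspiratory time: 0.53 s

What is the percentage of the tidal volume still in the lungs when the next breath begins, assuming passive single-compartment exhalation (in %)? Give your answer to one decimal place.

Flow: 63 L/min ÷ 60 = 1.05 L/s.
Vt = flow × Ti = 1.05 L/s × 0.53 s × 1000 mL/L = 556.5 mL.
R = (PIP − Pplat)/V̇ = (14.5 − 7.7) / 1.05 = 6.8/1.05 = 6.476 cmH2O·s/L.
C = Vt/(Pplat − PEEP) = 556.5 / (7.7 − 0) = 556.5/7.7 = 72.273 mL/cmH2O.
τ = R × C = 6.476 × 0.07227 L/cmH2O = 0.468 s.
Fraction remaining at end-expiration = e^(−Te/τ) = e^(−0.68/0.468) = 0.2339 → 23.39%.

23.4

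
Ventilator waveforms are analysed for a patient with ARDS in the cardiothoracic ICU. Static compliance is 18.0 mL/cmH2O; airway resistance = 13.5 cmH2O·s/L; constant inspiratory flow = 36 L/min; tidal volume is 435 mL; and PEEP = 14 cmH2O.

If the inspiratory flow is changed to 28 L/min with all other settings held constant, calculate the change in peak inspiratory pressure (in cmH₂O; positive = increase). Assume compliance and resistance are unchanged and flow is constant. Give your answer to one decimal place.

-1.8

Flow: 36 L/min ÷ 60 = 0.6 L/s.
New flow: 28 L/min ÷ 60 = 0.4667 L/s.
PIP = Vt/C + R·V̇ + PEEP (constant-flow equation of motion).
Only the resistive term changes: ΔPIP = R × ΔV̇ = 13.5 × (0.4667 − 0.6) = 13.5 × -0.1333 = -1.8 cmH2O.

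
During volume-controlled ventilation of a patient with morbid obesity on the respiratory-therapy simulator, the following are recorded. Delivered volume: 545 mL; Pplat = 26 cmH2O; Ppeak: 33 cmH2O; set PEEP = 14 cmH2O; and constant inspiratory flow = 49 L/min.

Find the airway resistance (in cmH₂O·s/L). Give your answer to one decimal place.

Flow: 49 L/min ÷ 60 = 0.8167 L/s.
Raw = (PIP − Pplat) / flow = (33 − 26) / 0.8167 = 7.0 / 0.8167 = 8.571 cmH2O·s/L.

8.6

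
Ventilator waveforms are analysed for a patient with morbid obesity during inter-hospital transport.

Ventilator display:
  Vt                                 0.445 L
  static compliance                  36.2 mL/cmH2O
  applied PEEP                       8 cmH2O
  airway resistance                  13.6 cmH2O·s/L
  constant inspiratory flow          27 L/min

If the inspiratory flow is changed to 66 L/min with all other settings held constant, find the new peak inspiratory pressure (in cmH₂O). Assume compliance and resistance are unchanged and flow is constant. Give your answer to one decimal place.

Flow: 27 L/min ÷ 60 = 0.45 L/s.
New flow: 66 L/min ÷ 60 = 1.1 L/s.
PIP = Vt/C + R·V̇ + PEEP (constant-flow equation of motion).
Only the resistive term changes: ΔPIP = R × ΔV̇ = 13.6 × (1.1 − 0.45) = 13.6 × 0.65 = 8.84 cmH2O.
Original PIP = 445/36.2 + 13.6×0.45 + 8 = 26.413 cmH2O; new PIP = 26.413 + (8.84) = 35.253 cmH2O.

35.3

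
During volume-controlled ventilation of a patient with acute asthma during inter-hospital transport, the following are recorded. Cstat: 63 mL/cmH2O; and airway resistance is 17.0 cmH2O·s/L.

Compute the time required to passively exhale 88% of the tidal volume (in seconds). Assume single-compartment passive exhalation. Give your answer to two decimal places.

2.27

τ = R × C = 17.0 × 63 mL/cmH2O = 17.0 × 0.063 L/cmH2O = 1.071 s.
Exhaled fraction f = 1 − e^(−t/τ) → t = −τ·ln(1 − f) = −1.071·ln(0.12) = 2.271 s.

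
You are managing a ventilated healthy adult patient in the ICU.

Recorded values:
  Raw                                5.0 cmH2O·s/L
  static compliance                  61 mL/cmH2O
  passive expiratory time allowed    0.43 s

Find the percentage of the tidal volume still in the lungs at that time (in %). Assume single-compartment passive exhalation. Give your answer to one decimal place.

24.4

τ = R × C = 5.0 × 61 mL/cmH2O = 5.0 × 0.061 L/cmH2O = 0.305 s.
Passive exhalation: V(t)/V₀ = e^(−t/τ) = e^(−0.43/0.305) = 0.2442.
Fraction remaining = 0.2442 → 24.42%.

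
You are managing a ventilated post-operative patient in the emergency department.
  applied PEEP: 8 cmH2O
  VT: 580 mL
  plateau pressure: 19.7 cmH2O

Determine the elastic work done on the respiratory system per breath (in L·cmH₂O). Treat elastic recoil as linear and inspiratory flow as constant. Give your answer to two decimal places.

3.39

Elastic work ≈ ½ × (Pplat − PEEP) × Vt = 0.5 × (19.7 − 8) × 0.580 L = 0.5 × 11.7 × 0.580 = 3.393 L·cmH2O.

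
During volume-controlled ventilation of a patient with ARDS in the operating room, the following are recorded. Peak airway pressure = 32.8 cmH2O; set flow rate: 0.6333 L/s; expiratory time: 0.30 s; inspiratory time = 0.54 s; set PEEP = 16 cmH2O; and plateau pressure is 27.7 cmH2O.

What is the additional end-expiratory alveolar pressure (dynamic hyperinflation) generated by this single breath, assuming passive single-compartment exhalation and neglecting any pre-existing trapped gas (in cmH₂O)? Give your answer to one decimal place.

3.3

Vt = flow × Ti = 0.6333 L/s × 0.54 s × 1000 mL/L = 341.98 mL.
R = (PIP − Pplat)/V̇ = (32.8 − 27.7) / 0.6333 = 5.1/0.6333 = 8.053 cmH2O·s/L.
C = Vt/(Pplat − PEEP) = 341.98 / (27.7 − 16) = 341.98/11.7 = 29.229 mL/cmH2O.
τ = R × C = 8.053 × 0.02923 L/cmH2O = 0.2354 s.
Fraction remaining = e^(−Te/τ) = e^(−0.30/0.2354) = 0.2796; trapped volume = 341.98 × 0.2796 = 95.618 mL.
Additional alveolar pressure from trapping ≈ V_trapped / C = 95.618 / 29.229 = 3.271 cmH2O.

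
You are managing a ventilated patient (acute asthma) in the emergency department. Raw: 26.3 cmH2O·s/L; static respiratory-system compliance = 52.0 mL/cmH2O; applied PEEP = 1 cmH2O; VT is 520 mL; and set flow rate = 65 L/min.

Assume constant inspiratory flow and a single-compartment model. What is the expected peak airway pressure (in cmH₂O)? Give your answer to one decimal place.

39.5

Flow: 65 L/min ÷ 60 = 1.0833 L/s.
Equation of motion (constant flow): PIP = Vt/C + R·V̇ + PEEP.
PIP = 520/52.0 + 26.3×1.0833 + 1 = 10.0 + 28.491 + 1 = 39.491 cmH2O.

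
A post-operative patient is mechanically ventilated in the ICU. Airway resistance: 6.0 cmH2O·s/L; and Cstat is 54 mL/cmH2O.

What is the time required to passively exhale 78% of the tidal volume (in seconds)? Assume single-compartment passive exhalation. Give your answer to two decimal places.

τ = R × C = 6.0 × 54 mL/cmH2O = 6.0 × 0.054 L/cmH2O = 0.324 s.
Exhaled fraction f = 1 − e^(−t/τ) → t = −τ·ln(1 − f) = −0.324·ln(0.22) = 0.4906 s.

0.49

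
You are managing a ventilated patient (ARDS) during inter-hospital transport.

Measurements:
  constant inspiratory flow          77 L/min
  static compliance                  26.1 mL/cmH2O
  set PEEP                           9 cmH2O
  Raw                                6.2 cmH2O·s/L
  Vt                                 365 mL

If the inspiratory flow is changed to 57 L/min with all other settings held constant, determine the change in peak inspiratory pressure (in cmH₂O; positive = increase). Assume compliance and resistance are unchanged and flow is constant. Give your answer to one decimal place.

Flow: 77 L/min ÷ 60 = 1.2833 L/s.
New flow: 57 L/min ÷ 60 = 0.95 L/s.
PIP = Vt/C + R·V̇ + PEEP (constant-flow equation of motion).
Only the resistive term changes: ΔPIP = R × ΔV̇ = 6.2 × (0.95 − 1.2833) = 6.2 × -0.3333 = -2.066 cmH2O.

-2.1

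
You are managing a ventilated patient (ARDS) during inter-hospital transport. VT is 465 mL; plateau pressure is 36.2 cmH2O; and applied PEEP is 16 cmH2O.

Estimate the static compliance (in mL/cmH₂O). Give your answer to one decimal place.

Cstat = Vt / (Pplat − PEEP) = 465 / (36.2 − 16) = 465 / 20.2 = 23.02 mL/cmH2O.

23.0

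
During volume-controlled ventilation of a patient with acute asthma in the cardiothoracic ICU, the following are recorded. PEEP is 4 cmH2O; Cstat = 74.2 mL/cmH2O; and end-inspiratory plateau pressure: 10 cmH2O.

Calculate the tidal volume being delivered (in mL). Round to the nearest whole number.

Vt = Cstat × (Pplat − PEEP) = 74.2 × (10 − 4) = 74.2 × 6.0 = 445.2 mL.

445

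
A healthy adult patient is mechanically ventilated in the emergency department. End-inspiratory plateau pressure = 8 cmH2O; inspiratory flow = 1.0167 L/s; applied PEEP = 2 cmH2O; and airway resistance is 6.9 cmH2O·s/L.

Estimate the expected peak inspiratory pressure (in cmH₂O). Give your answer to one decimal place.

PIP = Pplat + Raw × flow = 8 + 6.9 × 1.0167 = 8 + 7.015 = 15.015 cmH2O.

15.0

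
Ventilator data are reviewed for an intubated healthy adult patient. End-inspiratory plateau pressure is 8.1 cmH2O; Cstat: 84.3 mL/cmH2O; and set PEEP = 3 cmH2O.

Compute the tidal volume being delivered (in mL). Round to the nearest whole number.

430

Vt = Cstat × (Pplat − PEEP) = 84.3 × (8.1 − 3) = 84.3 × 5.1 = 429.93 mL.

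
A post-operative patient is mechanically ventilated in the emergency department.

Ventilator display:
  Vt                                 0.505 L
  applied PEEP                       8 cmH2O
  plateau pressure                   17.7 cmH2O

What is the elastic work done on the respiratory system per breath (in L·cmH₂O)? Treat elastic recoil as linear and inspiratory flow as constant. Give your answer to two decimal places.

Elastic work ≈ ½ × (Pplat − PEEP) × Vt = 0.5 × (17.7 − 8) × 0.505 L = 0.5 × 9.7 × 0.505 = 2.449 L·cmH2O.

2.45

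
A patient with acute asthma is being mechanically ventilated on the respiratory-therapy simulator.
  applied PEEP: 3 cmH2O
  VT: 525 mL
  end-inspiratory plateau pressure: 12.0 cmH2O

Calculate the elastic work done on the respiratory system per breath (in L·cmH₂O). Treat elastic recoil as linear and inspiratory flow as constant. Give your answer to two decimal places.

Elastic work ≈ ½ × (Pplat − PEEP) × Vt = 0.5 × (12.0 − 3) × 0.525 L = 0.5 × 9.0 × 0.525 = 2.363 L·cmH2O.

2.36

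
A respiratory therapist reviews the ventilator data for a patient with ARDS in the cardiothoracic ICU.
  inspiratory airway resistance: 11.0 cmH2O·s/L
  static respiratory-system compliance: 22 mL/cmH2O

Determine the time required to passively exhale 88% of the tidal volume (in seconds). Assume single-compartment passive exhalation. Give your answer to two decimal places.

τ = R × C = 11.0 × 22 mL/cmH2O = 11.0 × 0.022 L/cmH2O = 0.242 s.
Exhaled fraction f = 1 − e^(−t/τ) → t = −τ·ln(1 − f) = −0.242·ln(0.12) = 0.5131 s.

0.51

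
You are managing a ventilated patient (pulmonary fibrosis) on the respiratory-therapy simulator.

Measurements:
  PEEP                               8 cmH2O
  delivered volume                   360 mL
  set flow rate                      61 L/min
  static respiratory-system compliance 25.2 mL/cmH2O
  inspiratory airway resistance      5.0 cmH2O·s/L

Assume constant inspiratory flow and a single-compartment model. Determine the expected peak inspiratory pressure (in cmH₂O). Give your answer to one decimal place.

Flow: 61 L/min ÷ 60 = 1.0167 L/s.
Equation of motion (constant flow): PIP = Vt/C + R·V̇ + PEEP.
PIP = 360/25.2 + 5.0×1.0167 + 8 = 14.286 + 5.084 + 8 = 27.37 cmH2O.

27.4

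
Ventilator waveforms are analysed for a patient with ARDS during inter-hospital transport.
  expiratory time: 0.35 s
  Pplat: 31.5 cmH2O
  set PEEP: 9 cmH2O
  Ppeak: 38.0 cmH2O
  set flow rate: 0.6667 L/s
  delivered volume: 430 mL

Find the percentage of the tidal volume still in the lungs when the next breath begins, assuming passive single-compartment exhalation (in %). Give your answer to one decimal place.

15.3

R = (PIP − Pplat)/V̇ = (38.0 − 31.5) / 0.6667 = 6.5/0.6667 = 9.75 cmH2O·s/L.
C = Vt/(Pplat − PEEP) = 430.0 / (31.5 − 9) = 430.0/22.5 = 19.111 mL/cmH2O.
τ = R × C = 9.75 × 0.01911 L/cmH2O = 0.1863 s.
Fraction remaining at end-expiration = e^(−Te/τ) = e^(−0.35/0.1863) = 0.1528 → 15.28%.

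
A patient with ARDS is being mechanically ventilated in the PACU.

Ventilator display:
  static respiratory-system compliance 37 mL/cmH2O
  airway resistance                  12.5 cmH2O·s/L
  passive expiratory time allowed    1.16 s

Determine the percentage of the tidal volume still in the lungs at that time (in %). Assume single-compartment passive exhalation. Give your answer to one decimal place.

8.1

τ = R × C = 12.5 × 37 mL/cmH2O = 12.5 × 0.037 L/cmH2O = 0.4625 s.
Passive exhalation: V(t)/V₀ = e^(−t/τ) = e^(−1.16/0.4625) = 0.08142.
Fraction remaining = 0.08142 → 8.142%.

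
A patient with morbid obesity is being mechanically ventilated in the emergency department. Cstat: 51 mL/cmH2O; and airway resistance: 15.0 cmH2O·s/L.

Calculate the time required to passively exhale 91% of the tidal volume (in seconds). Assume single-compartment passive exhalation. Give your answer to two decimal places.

τ = R × C = 15.0 × 51 mL/cmH2O = 15.0 × 0.051 L/cmH2O = 0.765 s.
Exhaled fraction f = 1 − e^(−t/τ) → t = −τ·ln(1 − f) = −0.765·ln(0.09) = 1.842 s.

1.84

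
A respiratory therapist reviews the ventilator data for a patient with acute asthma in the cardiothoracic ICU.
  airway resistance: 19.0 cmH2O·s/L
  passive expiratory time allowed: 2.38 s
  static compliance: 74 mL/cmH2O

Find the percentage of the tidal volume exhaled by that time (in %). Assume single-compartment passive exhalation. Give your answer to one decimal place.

τ = R × C = 19.0 × 74 mL/cmH2O = 19.0 × 0.074 L/cmH2O = 1.406 s.
Passive exhalation: V(t)/V₀ = e^(−t/τ) = e^(−2.38/1.406) = 0.184.
Fraction exhaled = 1 − 0.184 = 0.816 → 81.6%.

81.6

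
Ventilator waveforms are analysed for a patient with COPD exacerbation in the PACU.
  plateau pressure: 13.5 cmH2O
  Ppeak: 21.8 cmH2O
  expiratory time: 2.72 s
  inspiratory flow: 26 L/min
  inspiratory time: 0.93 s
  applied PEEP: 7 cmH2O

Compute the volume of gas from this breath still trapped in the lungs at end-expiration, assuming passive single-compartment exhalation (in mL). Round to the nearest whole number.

41

Flow: 26 L/min ÷ 60 = 0.4333 L/s.
Vt = flow × Ti = 0.4333 L/s × 0.93 s × 1000 mL/L = 402.97 mL.
R = (PIP − Pplat)/V̇ = (21.8 − 13.5) / 0.4333 = 8.3/0.4333 = 19.155 cmH2O·s/L.
C = Vt/(Pplat − PEEP) = 402.97 / (13.5 − 7) = 402.97/6.5 = 61.995 mL/cmH2O.
τ = R × C = 19.155 × 0.062 L/cmH2O = 1.188 s.
Fraction remaining = e^(−Te/τ) = e^(−2.72/1.188) = 0.1013.
Trapped volume = 402.97 × 0.1013 = 40.821 mL.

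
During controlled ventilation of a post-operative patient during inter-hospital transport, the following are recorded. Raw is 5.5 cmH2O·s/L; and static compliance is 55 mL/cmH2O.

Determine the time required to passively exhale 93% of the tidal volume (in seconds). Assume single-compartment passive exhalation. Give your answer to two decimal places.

0.80

τ = R × C = 5.5 × 55 mL/cmH2O = 5.5 × 0.055 L/cmH2O = 0.3025 s.
Exhaled fraction f = 1 − e^(−t/τ) → t = −τ·ln(1 − f) = −0.3025·ln(0.07) = 0.8044 s.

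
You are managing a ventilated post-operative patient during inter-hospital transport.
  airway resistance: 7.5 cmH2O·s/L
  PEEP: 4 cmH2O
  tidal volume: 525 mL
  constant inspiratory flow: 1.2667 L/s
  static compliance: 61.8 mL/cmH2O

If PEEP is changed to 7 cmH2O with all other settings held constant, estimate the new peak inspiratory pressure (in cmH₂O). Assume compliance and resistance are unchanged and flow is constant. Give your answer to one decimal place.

PIP = Vt/C + R·V̇ + PEEP (constant-flow equation of motion).
Only the baseline term changes: ΔPIP = ΔPEEP = 7 − 4 = 3.0 cmH2O.
Original PIP = 525/61.8 + 7.5×1.2667 + 4 = 21.995 cmH2O; new PIP = 21.995 + (3.0) = 24.995 cmH2O.

25.0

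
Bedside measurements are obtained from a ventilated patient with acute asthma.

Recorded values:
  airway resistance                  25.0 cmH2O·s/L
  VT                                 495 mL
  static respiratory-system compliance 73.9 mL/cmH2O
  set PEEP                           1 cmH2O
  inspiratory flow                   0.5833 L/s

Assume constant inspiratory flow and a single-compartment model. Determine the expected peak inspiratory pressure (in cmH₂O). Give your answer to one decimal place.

22.3

Equation of motion (constant flow): PIP = Vt/C + R·V̇ + PEEP.
PIP = 495/73.9 + 25.0×0.5833 + 1 = 6.698 + 14.583 + 1 = 22.281 cmH2O.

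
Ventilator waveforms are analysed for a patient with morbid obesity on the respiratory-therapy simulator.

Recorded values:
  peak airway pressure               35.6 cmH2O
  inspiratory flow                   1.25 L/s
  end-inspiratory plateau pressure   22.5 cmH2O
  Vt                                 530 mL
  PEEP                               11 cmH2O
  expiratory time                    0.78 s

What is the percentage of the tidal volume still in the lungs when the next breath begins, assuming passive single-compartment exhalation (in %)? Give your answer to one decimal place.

19.9

R = (PIP − Pplat)/V̇ = (35.6 − 22.5) / 1.25 = 13.1/1.25 = 10.48 cmH2O·s/L.
C = Vt/(Pplat − PEEP) = 530.0 / (22.5 − 11) = 530.0/11.5 = 46.087 mL/cmH2O.
τ = R × C = 10.48 × 0.04609 L/cmH2O = 0.483 s.
Fraction remaining at end-expiration = e^(−Te/τ) = e^(−0.78/0.483) = 0.1989 → 19.89%.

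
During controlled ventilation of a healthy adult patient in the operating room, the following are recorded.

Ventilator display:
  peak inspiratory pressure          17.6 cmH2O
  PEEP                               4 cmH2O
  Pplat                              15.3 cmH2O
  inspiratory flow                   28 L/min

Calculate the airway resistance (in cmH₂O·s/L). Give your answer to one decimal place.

4.9

Flow: 28 L/min ÷ 60 = 0.4667 L/s.
Raw = (PIP − Pplat) / flow = (17.6 − 15.3) / 0.4667 = 2.3 / 0.4667 = 4.928 cmH2O·s/L.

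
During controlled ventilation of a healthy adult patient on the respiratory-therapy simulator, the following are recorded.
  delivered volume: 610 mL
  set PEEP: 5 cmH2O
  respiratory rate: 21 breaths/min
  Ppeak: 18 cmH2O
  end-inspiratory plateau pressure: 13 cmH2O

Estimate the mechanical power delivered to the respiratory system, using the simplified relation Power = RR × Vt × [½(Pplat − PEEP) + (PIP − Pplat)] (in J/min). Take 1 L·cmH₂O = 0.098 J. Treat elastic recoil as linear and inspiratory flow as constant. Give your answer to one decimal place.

Per-breath work = Vt × [½(Pplat−PEEP) + (PIP−Pplat)] = 0.610 × [0.5×8.0 + 5.0] = 0.610 × 9.0 = 5.49 L·cmH2O.
Power = 21 × 5.49 = 115.29 L·cmH2O/min.
× 0.098 J/(L·cmH2O) → 11.298 J/min.

11.3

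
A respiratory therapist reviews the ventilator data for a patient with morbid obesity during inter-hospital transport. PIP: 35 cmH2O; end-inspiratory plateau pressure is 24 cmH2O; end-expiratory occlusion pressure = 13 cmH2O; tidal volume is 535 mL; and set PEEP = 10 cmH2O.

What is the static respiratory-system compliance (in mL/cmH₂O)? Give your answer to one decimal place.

End-expiratory occlusion gives total PEEP = 13 cmH2O (intrinsic PEEP = 13 − 10 = 3). Use total PEEP for the elastic gradient.
Cstat = Vt / (Pplat − PEEPtotal) = 535 / (24 − 13) = 535 / 11.0 = 48.636 mL/cmH2O.

48.6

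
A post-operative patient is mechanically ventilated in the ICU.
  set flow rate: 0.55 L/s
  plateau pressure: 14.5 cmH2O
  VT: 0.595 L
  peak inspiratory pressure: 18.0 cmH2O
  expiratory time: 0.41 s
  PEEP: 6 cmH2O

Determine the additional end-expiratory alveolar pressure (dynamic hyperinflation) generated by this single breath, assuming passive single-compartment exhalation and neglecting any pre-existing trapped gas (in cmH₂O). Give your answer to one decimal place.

3.4

R = (PIP − Pplat)/V̇ = (18.0 − 14.5) / 0.55 = 3.5/0.55 = 6.364 cmH2O·s/L.
C = Vt/(Pplat − PEEP) = 595.0 / (14.5 − 6) = 595.0/8.5 = 70.0 mL/cmH2O.
τ = R × C = 6.364 × 0.07 L/cmH2O = 0.4455 s.
Fraction remaining = e^(−Te/τ) = e^(−0.41/0.4455) = 0.3984; trapped volume = 595.0 × 0.3984 = 237.05 mL.
Additional alveolar pressure from trapping ≈ V_trapped / C = 237.05 / 70.0 = 3.386 cmH2O.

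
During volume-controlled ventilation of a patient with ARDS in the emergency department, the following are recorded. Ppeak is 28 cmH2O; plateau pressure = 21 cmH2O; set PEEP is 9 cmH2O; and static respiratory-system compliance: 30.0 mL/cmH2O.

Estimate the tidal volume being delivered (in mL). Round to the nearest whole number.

Vt = Cstat × (Pplat − PEEP) = 30.0 × (21 − 9) = 30.0 × 12.0 = 360.0 mL.

360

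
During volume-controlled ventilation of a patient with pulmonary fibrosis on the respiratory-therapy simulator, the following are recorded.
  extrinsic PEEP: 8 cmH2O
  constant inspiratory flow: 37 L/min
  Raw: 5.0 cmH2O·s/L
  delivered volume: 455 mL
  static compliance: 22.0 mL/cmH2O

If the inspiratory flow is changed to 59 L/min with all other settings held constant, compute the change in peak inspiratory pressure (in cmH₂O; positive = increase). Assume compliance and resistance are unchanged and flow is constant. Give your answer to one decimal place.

1.8

Flow: 37 L/min ÷ 60 = 0.6167 L/s.
New flow: 59 L/min ÷ 60 = 0.9833 L/s.
PIP = Vt/C + R·V̇ + PEEP (constant-flow equation of motion).
Only the resistive term changes: ΔPIP = R × ΔV̇ = 5.0 × (0.9833 − 0.6167) = 5.0 × 0.3666 = 1.833 cmH2O.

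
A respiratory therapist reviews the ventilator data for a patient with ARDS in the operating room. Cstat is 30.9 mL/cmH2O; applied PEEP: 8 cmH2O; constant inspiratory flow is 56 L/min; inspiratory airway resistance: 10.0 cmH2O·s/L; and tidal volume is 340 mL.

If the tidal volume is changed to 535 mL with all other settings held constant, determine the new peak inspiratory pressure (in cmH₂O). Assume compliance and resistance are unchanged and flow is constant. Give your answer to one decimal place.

34.6

Flow: 56 L/min ÷ 60 = 0.9333 L/s.
PIP = Vt/C + R·V̇ + PEEP (constant-flow equation of motion).
Only the elastic term changes: ΔPIP = ΔVt / C = (535 − 340) / 30.9 = 6.311 cmH2O.
Original PIP = 340/30.9 + 10.0×0.9333 + 8 = 28.336 cmH2O; new PIP = 28.336 + (6.311) = 34.647 cmH2O.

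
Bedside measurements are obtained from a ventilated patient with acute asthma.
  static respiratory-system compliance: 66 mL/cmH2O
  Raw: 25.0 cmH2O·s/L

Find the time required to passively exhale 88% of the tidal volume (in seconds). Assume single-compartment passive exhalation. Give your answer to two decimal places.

τ = R × C = 25.0 × 66 mL/cmH2O = 25.0 × 0.066 L/cmH2O = 1.65 s.
Exhaled fraction f = 1 − e^(−t/τ) → t = −τ·ln(1 − f) = −1.65·ln(0.12) = 3.498 s.

3.50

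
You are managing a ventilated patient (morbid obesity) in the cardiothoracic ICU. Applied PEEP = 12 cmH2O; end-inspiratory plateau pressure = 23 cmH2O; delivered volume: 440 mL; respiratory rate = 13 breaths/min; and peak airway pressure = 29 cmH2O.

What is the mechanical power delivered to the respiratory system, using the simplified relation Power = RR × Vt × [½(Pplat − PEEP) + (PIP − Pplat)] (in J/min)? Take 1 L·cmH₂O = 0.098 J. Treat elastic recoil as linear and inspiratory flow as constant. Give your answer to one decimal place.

6.4

Per-breath work = Vt × [½(Pplat−PEEP) + (PIP−Pplat)] = 0.440 × [0.5×11.0 + 6.0] = 0.440 × 11.5 = 5.06 L·cmH2O.
Power = 13 × 5.06 = 65.78 L·cmH2O/min.
× 0.098 J/(L·cmH2O) → 6.446 J/min.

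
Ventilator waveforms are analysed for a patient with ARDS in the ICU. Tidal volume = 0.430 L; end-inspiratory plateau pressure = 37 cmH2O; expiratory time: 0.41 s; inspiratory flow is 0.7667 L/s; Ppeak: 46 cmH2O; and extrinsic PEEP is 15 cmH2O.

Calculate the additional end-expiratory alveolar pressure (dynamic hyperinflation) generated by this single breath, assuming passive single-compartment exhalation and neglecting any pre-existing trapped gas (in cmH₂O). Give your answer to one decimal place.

R = (PIP − Pplat)/V̇ = (46 − 37) / 0.7667 = 9.0/0.7667 = 11.739 cmH2O·s/L.
C = Vt/(Pplat − PEEP) = 430.0 / (37 − 15) = 430.0/22.0 = 19.545 mL/cmH2O.
τ = R × C = 11.739 × 0.01955 L/cmH2O = 0.2295 s.
Fraction remaining = e^(−Te/τ) = e^(−0.41/0.2295) = 0.1675; trapped volume = 430.0 × 0.1675 = 72.025 mL.
Additional alveolar pressure from trapping ≈ V_trapped / C = 72.025 / 19.545 = 3.685 cmH2O.

3.7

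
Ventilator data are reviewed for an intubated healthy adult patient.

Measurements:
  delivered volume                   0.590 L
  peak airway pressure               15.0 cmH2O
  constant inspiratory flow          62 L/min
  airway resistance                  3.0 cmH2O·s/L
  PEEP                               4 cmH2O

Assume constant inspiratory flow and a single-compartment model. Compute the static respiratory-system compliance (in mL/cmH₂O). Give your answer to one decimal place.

74.7

Flow: 62 L/min ÷ 60 = 1.0333 L/s.
Equation of motion (constant flow): PIP = Vt/C + R·V̇ + PEEP.
Vt/C = PIP − R·V̇ − PEEP = 15.0 − 3.0×1.0333 − 4 = 15.0 − 3.1 − 4 = 7.9 cmH2O.
C = Vt / 7.9 = 590 / 7.9 = 74.684 mL/cmH2O.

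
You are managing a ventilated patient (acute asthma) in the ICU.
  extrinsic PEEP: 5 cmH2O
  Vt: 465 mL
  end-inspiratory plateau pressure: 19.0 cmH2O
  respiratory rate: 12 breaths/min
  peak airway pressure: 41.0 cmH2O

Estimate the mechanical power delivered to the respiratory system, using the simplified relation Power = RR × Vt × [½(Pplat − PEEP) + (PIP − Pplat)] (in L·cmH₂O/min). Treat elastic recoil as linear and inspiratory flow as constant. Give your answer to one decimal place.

161.8

Per-breath work = Vt × [½(Pplat−PEEP) + (PIP−Pplat)] = 0.465 × [0.5×14.0 + 22.0] = 0.465 × 29.0 = 13.485 L·cmH2O.
Power = 12 × 13.485 = 161.82 L·cmH2O/min.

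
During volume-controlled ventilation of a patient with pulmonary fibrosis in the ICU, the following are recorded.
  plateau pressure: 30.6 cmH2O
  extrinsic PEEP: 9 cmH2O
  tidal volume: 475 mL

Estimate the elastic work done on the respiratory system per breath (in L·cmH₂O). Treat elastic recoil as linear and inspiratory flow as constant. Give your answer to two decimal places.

5.13

Elastic work ≈ ½ × (Pplat − PEEP) × Vt = 0.5 × (30.6 − 9) × 0.475 L = 0.5 × 21.6 × 0.475 = 5.13 L·cmH2O.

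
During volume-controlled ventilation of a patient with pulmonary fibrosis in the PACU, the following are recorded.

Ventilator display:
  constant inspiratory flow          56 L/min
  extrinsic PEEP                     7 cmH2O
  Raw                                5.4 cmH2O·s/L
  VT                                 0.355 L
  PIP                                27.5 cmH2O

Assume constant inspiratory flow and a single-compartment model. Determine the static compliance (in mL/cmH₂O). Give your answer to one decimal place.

23.0

Flow: 56 L/min ÷ 60 = 0.9333 L/s.
Equation of motion (constant flow): PIP = Vt/C + R·V̇ + PEEP.
Vt/C = PIP − R·V̇ − PEEP = 27.5 − 5.4×0.9333 − 7 = 27.5 − 5.04 − 7 = 15.46 cmH2O.
C = Vt / 15.46 = 355 / 15.46 = 22.962 mL/cmH2O.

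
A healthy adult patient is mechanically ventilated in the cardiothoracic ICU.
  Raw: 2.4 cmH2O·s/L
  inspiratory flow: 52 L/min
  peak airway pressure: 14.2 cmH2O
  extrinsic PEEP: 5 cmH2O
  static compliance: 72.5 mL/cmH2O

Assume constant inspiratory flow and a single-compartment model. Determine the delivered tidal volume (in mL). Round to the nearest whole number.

516

Flow: 52 L/min ÷ 60 = 0.8667 L/s.
Equation of motion (constant flow): PIP = Vt/C + R·V̇ + PEEP.
Vt/C = PIP − R·V̇ − PEEP = 14.2 − 2.08 − 5 = 7.12 cmH2O.
Vt = C × 7.12 = 72.5 × 7.12 = 516.2 mL.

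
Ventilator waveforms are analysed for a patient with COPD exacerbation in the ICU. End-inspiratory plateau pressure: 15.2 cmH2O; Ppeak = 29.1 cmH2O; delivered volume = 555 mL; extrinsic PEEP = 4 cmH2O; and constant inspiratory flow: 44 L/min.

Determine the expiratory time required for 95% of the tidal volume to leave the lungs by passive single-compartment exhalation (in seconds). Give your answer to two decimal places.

2.81

Flow: 44 L/min ÷ 60 = 0.7333 L/s.
R = (PIP − Pplat)/V̇ = (29.1 − 15.2) / 0.7333 = 13.9/0.7333 = 18.955 cmH2O·s/L.
C = Vt/(Pplat − PEEP) = 555.0 / (15.2 − 4) = 555.0/11.2 = 49.554 mL/cmH2O.
τ = R × C = 18.955 × 0.04955 L/cmH2O = 0.9392 s.
t = −τ·ln(1 − 0.95) = −0.9392·ln(0.05) = 2.814 s.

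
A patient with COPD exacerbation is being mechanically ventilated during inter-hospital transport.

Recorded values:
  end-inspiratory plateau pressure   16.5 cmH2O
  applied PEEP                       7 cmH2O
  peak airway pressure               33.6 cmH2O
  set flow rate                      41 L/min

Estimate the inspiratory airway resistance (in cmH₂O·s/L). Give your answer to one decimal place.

Flow: 41 L/min ÷ 60 = 0.6833 L/s.
Raw = (PIP − Pplat) / flow = (33.6 − 16.5) / 0.6833 = 17.1 / 0.6833 = 25.026 cmH2O·s/L.

25.0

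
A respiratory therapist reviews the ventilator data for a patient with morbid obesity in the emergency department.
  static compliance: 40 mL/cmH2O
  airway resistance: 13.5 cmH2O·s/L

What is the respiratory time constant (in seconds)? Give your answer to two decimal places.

0.54

τ = R × C = 13.5 × 40 mL/cmH2O = 13.5 × 0.040 L/cmH2O = 0.54 s.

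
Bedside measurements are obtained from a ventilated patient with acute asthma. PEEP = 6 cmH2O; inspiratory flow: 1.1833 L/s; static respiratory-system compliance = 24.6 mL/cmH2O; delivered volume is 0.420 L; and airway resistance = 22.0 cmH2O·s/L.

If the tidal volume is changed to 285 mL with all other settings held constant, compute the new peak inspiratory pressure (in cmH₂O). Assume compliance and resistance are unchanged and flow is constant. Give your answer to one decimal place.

43.6

PIP = Vt/C + R·V̇ + PEEP (constant-flow equation of motion).
Only the elastic term changes: ΔPIP = ΔVt / C = (285 − 420) / 24.6 = -5.488 cmH2O.
Original PIP = 420/24.6 + 22.0×1.1833 + 6 = 49.106 cmH2O; new PIP = 49.106 + (-5.488) = 43.618 cmH2O.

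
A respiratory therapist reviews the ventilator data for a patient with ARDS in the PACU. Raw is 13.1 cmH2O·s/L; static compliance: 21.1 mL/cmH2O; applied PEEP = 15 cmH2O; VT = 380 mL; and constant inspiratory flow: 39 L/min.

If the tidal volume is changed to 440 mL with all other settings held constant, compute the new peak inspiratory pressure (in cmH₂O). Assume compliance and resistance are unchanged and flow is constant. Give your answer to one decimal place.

44.4

Flow: 39 L/min ÷ 60 = 0.65 L/s.
PIP = Vt/C + R·V̇ + PEEP (constant-flow equation of motion).
Only the elastic term changes: ΔPIP = ΔVt / C = (440 − 380) / 21.1 = 2.844 cmH2O.
Original PIP = 380/21.1 + 13.1×0.65 + 15 = 41.524 cmH2O; new PIP = 41.524 + (2.844) = 44.368 cmH2O.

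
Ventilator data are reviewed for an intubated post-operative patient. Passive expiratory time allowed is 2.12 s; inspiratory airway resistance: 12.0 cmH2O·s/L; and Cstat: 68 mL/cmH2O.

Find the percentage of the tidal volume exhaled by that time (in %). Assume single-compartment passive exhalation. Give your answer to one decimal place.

τ = R × C = 12.0 × 68 mL/cmH2O = 12.0 × 0.068 L/cmH2O = 0.816 s.
Passive exhalation: V(t)/V₀ = e^(−t/τ) = e^(−2.12/0.816) = 0.07442.
Fraction exhaled = 1 − 0.07442 = 0.9256 → 92.56%.

92.6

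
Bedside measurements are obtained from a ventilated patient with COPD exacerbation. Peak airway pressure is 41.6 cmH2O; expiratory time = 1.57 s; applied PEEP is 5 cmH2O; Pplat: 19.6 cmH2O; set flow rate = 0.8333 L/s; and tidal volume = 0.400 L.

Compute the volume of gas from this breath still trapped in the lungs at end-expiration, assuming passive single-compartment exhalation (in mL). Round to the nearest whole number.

46

R = (PIP − Pplat)/V̇ = (41.6 − 19.6) / 0.8333 = 22.0/0.8333 = 26.401 cmH2O·s/L.
C = Vt/(Pplat − PEEP) = 400.0 / (19.6 − 5) = 400.0/14.6 = 27.397 mL/cmH2O.
τ = R × C = 26.401 × 0.0274 L/cmH2O = 0.7234 s.
Fraction remaining = e^(−Te/τ) = e^(−1.57/0.7234) = 0.1141.
Trapped volume = 400.0 × 0.1141 = 45.64 mL.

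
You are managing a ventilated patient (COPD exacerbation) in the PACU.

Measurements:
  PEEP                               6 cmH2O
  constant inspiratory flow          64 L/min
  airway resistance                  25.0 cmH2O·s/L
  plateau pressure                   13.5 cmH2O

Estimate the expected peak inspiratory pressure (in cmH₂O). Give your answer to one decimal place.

Flow: 64 L/min ÷ 60 = 1.0667 L/s.
PIP = Pplat + Raw × flow = 13.5 + 25.0 × 1.0667 = 13.5 + 26.668 = 40.168 cmH2O.

40.2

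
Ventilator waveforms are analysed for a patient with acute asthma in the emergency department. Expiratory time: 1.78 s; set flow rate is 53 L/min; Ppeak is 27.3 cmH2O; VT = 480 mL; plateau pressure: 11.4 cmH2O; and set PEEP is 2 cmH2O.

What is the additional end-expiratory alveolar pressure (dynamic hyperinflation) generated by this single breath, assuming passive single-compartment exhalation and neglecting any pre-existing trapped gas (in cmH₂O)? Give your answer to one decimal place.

1.4

Flow: 53 L/min ÷ 60 = 0.8833 L/s.
R = (PIP − Pplat)/V̇ = (27.3 − 11.4) / 0.8833 = 15.9/0.8833 = 18.001 cmH2O·s/L.
C = Vt/(Pplat − PEEP) = 480.0 / (11.4 − 2) = 480.0/9.4 = 51.064 mL/cmH2O.
τ = R × C = 18.001 × 0.05106 L/cmH2O = 0.9191 s.
Fraction remaining = e^(−Te/τ) = e^(−1.78/0.9191) = 0.1442; trapped volume = 480.0 × 0.1442 = 69.216 mL.
Additional alveolar pressure from trapping ≈ V_trapped / C = 69.216 / 51.064 = 1.355 cmH2O.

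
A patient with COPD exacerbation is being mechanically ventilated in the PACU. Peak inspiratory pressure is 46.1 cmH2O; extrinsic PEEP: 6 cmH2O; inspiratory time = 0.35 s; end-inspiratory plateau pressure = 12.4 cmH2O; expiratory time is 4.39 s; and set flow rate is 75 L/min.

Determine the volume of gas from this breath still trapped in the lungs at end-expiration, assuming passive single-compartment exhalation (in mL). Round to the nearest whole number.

Flow: 75 L/min ÷ 60 = 1.25 L/s.
Vt = flow × Ti = 1.25 L/s × 0.35 s × 1000 mL/L = 437.5 mL.
R = (PIP − Pplat)/V̇ = (46.1 − 12.4) / 1.25 = 33.7/1.25 = 26.96 cmH2O·s/L.
C = Vt/(Pplat − PEEP) = 437.5 / (12.4 − 6) = 437.5/6.4 = 68.359 mL/cmH2O.
τ = R × C = 26.96 × 0.06836 L/cmH2O = 1.843 s.
Fraction remaining = e^(−Te/τ) = e^(−4.39/1.843) = 0.09237.
Trapped volume = 437.5 × 0.09237 = 40.412 mL.

40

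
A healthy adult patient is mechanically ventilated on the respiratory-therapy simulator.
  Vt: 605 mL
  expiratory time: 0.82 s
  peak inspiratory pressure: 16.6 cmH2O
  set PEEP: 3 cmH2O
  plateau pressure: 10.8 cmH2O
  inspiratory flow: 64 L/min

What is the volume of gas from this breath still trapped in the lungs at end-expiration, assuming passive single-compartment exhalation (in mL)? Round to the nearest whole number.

87

Flow: 64 L/min ÷ 60 = 1.0667 L/s.
R = (PIP − Pplat)/V̇ = (16.6 − 10.8) / 1.0667 = 5.8/1.0667 = 5.437 cmH2O·s/L.
C = Vt/(Pplat − PEEP) = 605.0 / (10.8 − 3) = 605.0/7.8 = 77.564 mL/cmH2O.
τ = R × C = 5.437 × 0.07756 L/cmH2O = 0.4217 s.
Fraction remaining = e^(−Te/τ) = e^(−0.82/0.4217) = 0.1431.
Trapped volume = 605.0 × 0.1431 = 86.576 mL.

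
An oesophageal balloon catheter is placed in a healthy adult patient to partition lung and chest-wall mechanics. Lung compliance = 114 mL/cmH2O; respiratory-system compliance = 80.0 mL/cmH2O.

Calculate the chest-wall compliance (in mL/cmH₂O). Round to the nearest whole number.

268

1/Ccw = 1/Crs − 1/CL.
1/Ccw = 1/80.0 − 1/114 = 0.003728.
Ccw = 268.24 mL/cmH2O.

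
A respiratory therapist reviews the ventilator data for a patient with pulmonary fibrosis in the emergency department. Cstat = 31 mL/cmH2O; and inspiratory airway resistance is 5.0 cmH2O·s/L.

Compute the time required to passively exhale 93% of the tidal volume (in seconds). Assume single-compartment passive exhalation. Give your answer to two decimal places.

τ = R × C = 5.0 × 31 mL/cmH2O = 5.0 × 0.031 L/cmH2O = 0.155 s.
Exhaled fraction f = 1 − e^(−t/τ) → t = −τ·ln(1 − f) = −0.155·ln(0.07) = 0.4122 s.

0.41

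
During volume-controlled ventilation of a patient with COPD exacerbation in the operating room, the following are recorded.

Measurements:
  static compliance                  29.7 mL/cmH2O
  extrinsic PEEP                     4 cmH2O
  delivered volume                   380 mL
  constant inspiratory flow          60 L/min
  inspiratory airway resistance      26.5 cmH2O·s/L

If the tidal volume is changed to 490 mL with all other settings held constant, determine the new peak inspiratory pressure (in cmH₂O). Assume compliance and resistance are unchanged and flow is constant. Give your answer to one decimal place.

Flow: 60 L/min ÷ 60 = 1 L/s.
PIP = Vt/C + R·V̇ + PEEP (constant-flow equation of motion).
Only the elastic term changes: ΔPIP = ΔVt / C = (490 − 380) / 29.7 = 3.704 cmH2O.
Original PIP = 380/29.7 + 26.5×1 + 4 = 43.295 cmH2O; new PIP = 43.295 + (3.704) = 46.999 cmH2O.

47.0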